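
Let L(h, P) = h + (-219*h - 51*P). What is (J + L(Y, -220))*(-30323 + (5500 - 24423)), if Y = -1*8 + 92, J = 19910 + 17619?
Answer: -1498900502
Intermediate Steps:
J = 37529
Y = 84 (Y = -8 + 92 = 84)
L(h, P) = -218*h - 51*P
(J + L(Y, -220))*(-30323 + (5500 - 24423)) = (37529 + (-218*84 - 51*(-220)))*(-30323 + (5500 - 24423)) = (37529 + (-18312 + 11220))*(-30323 - 18923) = (37529 - 7092)*(-49246) = 30437*(-49246) = -1498900502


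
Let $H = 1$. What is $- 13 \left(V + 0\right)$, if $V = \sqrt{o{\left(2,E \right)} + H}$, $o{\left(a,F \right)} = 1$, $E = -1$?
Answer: $- 13 \sqrt{2} \approx -18.385$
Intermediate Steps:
$V = \sqrt{2}$ ($V = \sqrt{1 + 1} = \sqrt{2} \approx 1.4142$)
$- 13 \left(V + 0\right) = - 13 \left(\sqrt{2} + 0\right) = - 13 \sqrt{2}$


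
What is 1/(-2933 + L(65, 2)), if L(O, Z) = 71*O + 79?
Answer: 1/1761 ≈ 0.00056786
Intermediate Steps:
L(O, Z) = 79 + 71*O
1/(-2933 + L(65, 2)) = 1/(-2933 + (79 + 71*65)) = 1/(-2933 + (79 + 4615)) = 1/(-2933 + 4694) = 1/1761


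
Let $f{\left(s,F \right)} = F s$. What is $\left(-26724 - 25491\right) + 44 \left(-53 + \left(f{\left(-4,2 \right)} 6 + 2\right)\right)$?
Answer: $-56571$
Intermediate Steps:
$\left(-26724 - 25491\right) + 44 \left(-53 + \left(f{\left(-4,2 \right)} 6 + 2\right)\right) = \left(-26724 - 25491\right) + 44 \left(-53 + \left(2 \left(-4\right) 6 + 2\right)\right) = -52215 + 44 \left(-53 + \left(\left(-8\right) 6 + 2\right)\right) = -52215 + 44 \left(-53 + \left(-48 + 2\right)\right) = -52215 + 44 \left(-53 - 46\right) = -52215 + 44 \left(-99\right) = -52215 - 4356 = -56571$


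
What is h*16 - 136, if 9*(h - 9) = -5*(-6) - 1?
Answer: 536/9 ≈ 59.556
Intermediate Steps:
h = 110/9 (h = 9 + (-5*(-6) - 1)/9 = 9 + (30 - 1)/9 = 9 + (⅑)*29 = 9 + 29/9 = 110/9 ≈ 12.222)
h*16 - 136 = (110/9)*16 - 136 = 1760/9 - 136 = 536/9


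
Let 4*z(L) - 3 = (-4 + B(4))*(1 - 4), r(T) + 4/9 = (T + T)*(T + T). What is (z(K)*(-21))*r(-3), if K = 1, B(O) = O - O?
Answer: -2800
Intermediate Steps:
B(O) = 0
r(T) = -4/9 + 4*T**2 (r(T) = -4/9 + (T + T)*(T + T) = -4/9 + (2*T)*(2*T) = -4/9 + 4*T**2)
z(L) = 15/4 (z(L) = 3/4 + ((-4 + 0)*(1 - 4))/4 = 3/4 + (-4*(-3))/4 = 3/4 + (1/4)*12 = 3/4 + 3 = 15/4)
(z(K)*(-21))*r(-3) = ((15/4)*(-21))*(-4/9 + 4*(-3)**2) = -315*(-4/9 + 4*9)/4 = -315*(-4/9 + 36)/4 = -315/4*320/9 = -2800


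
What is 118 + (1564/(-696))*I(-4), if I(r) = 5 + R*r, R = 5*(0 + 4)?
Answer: 16619/58 ≈ 286.53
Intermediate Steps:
R = 20 (R = 5*4 = 20)
I(r) = 5 + 20*r
118 + (1564/(-696))*I(-4) = 118 + (1564/(-696))*(5 + 20*(-4)) = 118 + (1564*(-1/696))*(5 - 80) = 118 - 391/174*(-75) = 118 + 9775/58 = 16619/58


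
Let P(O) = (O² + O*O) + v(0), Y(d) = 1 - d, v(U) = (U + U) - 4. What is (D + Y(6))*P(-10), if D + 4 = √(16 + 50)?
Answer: -1764 + 196*√66 ≈ -171.69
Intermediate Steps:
v(U) = -4 + 2*U (v(U) = 2*U - 4 = -4 + 2*U)
P(O) = -4 + 2*O² (P(O) = (O² + O*O) + (-4 + 2*0) = (O² + O²) + (-4 + 0) = 2*O² - 4 = -4 + 2*O²)
D = -4 + √66 (D = -4 + √(16 + 50) = -4 + √66 ≈ 4.1240)
(D + Y(6))*P(-10) = ((-4 + √66) + (1 - 1*6))*(-4 + 2*(-10)²) = ((-4 + √66) + (1 - 6))*(-4 + 2*100) = ((-4 + √66) - 5)*(-4 + 200) = (-9 + √66)*196 = -1764 + 196*√66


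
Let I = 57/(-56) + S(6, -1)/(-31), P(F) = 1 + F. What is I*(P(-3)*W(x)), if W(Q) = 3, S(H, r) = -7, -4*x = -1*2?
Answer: 4125/868 ≈ 4.7523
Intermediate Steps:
x = 1/2 (x = -(-1)*2/4 = -1/4*(-2) = 1/2 ≈ 0.50000)
I = -1375/1736 (I = 57/(-56) - 7/(-31) = 57*(-1/56) - 7*(-1/31) = -57/56 + 7/31 = -1375/1736 ≈ -0.79205)
I*(P(-3)*W(x)) = -1375*(1 - 3)*3/1736 = -(-1375)*3/868 = -1375/1736*(-6) = 4125/868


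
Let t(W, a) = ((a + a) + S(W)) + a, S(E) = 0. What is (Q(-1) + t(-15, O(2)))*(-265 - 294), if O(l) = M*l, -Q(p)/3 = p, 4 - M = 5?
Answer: 1677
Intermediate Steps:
M = -1 (M = 4 - 1*5 = 4 - 5 = -1)
Q(p) = -3*p
O(l) = -l
t(W, a) = 3*a (t(W, a) = ((a + a) + 0) + a = (2*a + 0) + a = 2*a + a = 3*a)
(Q(-1) + t(-15, O(2)))*(-265 - 294) = (-3*(-1) + 3*(-1*2))*(-265 - 294) = (3 + 3*(-2))*(-559) = (3 - 6)*(-559) = -3*(-559) = 1677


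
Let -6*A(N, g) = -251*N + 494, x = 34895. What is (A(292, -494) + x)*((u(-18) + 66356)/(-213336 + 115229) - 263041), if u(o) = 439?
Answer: -1213615392999096/98107 ≈ -1.2370e+10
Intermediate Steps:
A(N, g) = -247/3 + 251*N/6 (A(N, g) = -(-251*N + 494)/6 = -(494 - 251*N)/6 = -247/3 + 251*N/6)
(A(292, -494) + x)*((u(-18) + 66356)/(-213336 + 115229) - 263041) = ((-247/3 + (251/6)*292) + 34895)*((439 + 66356)/(-213336 + 115229) - 263041) = ((-247/3 + 36646/3) + 34895)*(66795/(-98107) - 263041) = (12133 + 34895)*(66795*(-1/98107) - 263041) = 47028*(-66795/98107 - 263041) = 47028*(-25806230182/98107) = -1213615392999096/98107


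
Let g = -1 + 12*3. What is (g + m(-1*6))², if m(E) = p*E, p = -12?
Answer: 11449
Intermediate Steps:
g = 35 (g = -1 + 36 = 35)
m(E) = -12*E
(g + m(-1*6))² = (35 - (-12)*6)² = (35 - 12*(-6))² = (35 + 72)² = 107² = 11449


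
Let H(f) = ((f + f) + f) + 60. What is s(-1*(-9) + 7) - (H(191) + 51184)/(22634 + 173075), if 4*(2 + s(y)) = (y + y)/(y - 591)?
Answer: -256425797/112532675 ≈ -2.2787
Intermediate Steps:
H(f) = 60 + 3*f (H(f) = (2*f + f) + 60 = 3*f + 60 = 60 + 3*f)
s(y) = -2 + y/(2*(-591 + y)) (s(y) = -2 + ((y + y)/(y - 591))/4 = -2 + ((2*y)/(-591 + y))/4 = -2 + (2*y/(-591 + y))/4 = -2 + y/(2*(-591 + y)))
s(-1*(-9) + 7) - (H(191) + 51184)/(22634 + 173075) = 3*(788 - (-1*(-9) + 7))/(2*(-591 + (-1*(-9) + 7))) - ((60 + 3*191) + 51184)/(22634 + 173075) = 3*(788 - (9 + 7))/(2*(-591 + (9 + 7))) - ((60 + 573) + 51184)/195709 = 3*(788 - 1*16)/(2*(-591 + 16)) - (633 + 51184)/195709 = (3/2)*(788 - 16)/(-575) - 51817/195709 = (3/2)*(-1/575)*772 - 1*51817/195709 = -1158/575 - 51817/195709 = -256425797/112532675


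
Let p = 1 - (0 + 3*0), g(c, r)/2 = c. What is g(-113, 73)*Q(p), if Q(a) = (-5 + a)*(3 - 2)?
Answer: 904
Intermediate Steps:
g(c, r) = 2*c
p = 1 (p = 1 - (0 + 0) = 1 - 1*0 = 1 + 0 = 1)
Q(a) = -5 + a (Q(a) = (-5 + a)*1 = -5 + a)
g(-113, 73)*Q(p) = (2*(-113))*(-5 + 1) = -226*(-4) = 904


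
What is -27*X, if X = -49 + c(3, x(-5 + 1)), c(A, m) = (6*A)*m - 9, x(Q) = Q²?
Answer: -6210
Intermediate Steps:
c(A, m) = -9 + 6*A*m (c(A, m) = 6*A*m - 9 = -9 + 6*A*m)
X = 230 (X = -49 + (-9 + 6*3*(-5 + 1)²) = -49 + (-9 + 6*3*(-4)²) = -49 + (-9 + 6*3*16) = -49 + (-9 + 288) = -49 + 279 = 230)
-27*X = -27*230 = -6210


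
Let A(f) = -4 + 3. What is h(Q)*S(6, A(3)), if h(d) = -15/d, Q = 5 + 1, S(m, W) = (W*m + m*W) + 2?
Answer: 25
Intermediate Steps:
A(f) = -1
S(m, W) = 2 + 2*W*m (S(m, W) = (W*m + W*m) + 2 = 2*W*m + 2 = 2 + 2*W*m)
Q = 6
h(Q)*S(6, A(3)) = (-15/6)*(2 + 2*(-1)*6) = (-15*⅙)*(2 - 12) = -5/2*(-10) = 25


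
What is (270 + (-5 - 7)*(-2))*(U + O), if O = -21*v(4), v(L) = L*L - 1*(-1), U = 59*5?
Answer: -18228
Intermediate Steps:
U = 295
v(L) = 1 + L² (v(L) = L² + 1 = 1 + L²)
O = -357 (O = -21*(1 + 4²) = -21*(1 + 16) = -21*17 = -357)
(270 + (-5 - 7)*(-2))*(U + O) = (270 + (-5 - 7)*(-2))*(295 - 357) = (270 - 12*(-2))*(-62) = (270 + 24)*(-62) = 294*(-62) = -18228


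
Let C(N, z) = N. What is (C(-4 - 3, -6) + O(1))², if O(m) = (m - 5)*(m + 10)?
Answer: 2601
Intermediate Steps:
O(m) = (-5 + m)*(10 + m)
(C(-4 - 3, -6) + O(1))² = ((-4 - 3) + (-50 + 1² + 5*1))² = (-7 + (-50 + 1 + 5))² = (-7 - 44)² = (-51)² = 2601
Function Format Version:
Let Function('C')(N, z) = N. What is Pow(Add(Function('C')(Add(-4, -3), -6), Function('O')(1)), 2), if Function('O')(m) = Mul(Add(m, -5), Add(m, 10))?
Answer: 2601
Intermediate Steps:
Function('O')(m) = Mul(Add(-5, m), Add(10, m))
Pow(Add(Function('C')(Add(-4, -3), -6), Function('O')(1)), 2) = Pow(Add(Add(-4, -3), Add(-50, Pow(1, 2), Mul(5, 1))), 2) = Pow(Add(-7, Add(-50, 1, 5)), 2) = Pow(Add(-7, -44), 2) = Pow(-51, 2) = 2601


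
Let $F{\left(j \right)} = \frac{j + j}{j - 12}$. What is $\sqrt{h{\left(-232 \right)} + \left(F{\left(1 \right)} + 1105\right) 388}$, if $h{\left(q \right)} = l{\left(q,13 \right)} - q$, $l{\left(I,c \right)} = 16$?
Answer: $\frac{2 \sqrt{12974753}}{11} \approx 654.92$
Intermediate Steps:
$h{\left(q \right)} = 16 - q$
$F{\left(j \right)} = \frac{2 j}{-12 + j}$
$\sqrt{h{\left(-232 \right)} + \left(F{\left(1 \right)} + 1105\right) 388} = \sqrt{\left(16 - -232\right) + \left(2 \cdot 1 \frac{1}{-12 + 1} + 1105\right) 388} = \sqrt{\left(16 + 232\right) + \left(2 \cdot 1 \frac{1}{-11} + 1105\right) 388} = \sqrt{248 + \left(2 \cdot 1 \left(- \frac{1}{11}\right) + 1105\right) 388} = \sqrt{248 + \left(- \frac{2}{11} + 1105\right) 388} = \sqrt{248 + \frac{12153}{11} \cdot 388} = \sqrt{248 + \frac{4715364}{11}} = \sqrt{\frac{4718092}{11}} = \frac{2 \sqrt{12974753}}{11}$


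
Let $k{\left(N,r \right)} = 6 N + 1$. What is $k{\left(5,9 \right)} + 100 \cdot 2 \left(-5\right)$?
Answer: $-969$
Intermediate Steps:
$k{\left(N,r \right)} = 1 + 6 N$
$k{\left(5,9 \right)} + 100 \cdot 2 \left(-5\right) = \left(1 + 6 \cdot 5\right) + 100 \cdot 2 \left(-5\right) = \left(1 + 30\right) + 100 \left(-10\right) = 31 - 1000 = -969$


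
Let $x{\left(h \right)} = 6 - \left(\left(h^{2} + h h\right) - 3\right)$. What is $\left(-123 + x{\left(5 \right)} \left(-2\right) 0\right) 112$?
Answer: $-13776$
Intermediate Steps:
$x{\left(h \right)} = 9 - 2 h^{2}$ ($x{\left(h \right)} = 6 - \left(\left(h^{2} + h^{2}\right) - 3\right) = 6 - \left(2 h^{2} - 3\right) = 6 - \left(-3 + 2 h^{2}\right) = 9 - 2 h^{2}$)
$\left(-123 + x{\left(5 \right)} \left(-2\right) 0\right) 112 = \left(-123 + \left(9 - 2 \cdot 5^{2}\right) \left(-2\right) 0\right) 112 = \left(-123 + \left(9 - 50\right) \left(-2\right) 0\right) 112 = \left(-123 + \left(-41\right) \left(-2\right) 0\right) 112 = \left(-123 + 82 \cdot 0\right) 112 = \left(-123 + 0\right) 112 = \left(-123\right) 112 = -13776$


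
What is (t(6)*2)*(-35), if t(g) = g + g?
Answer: -840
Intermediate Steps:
t(g) = 2*g
(t(6)*2)*(-35) = ((2*6)*2)*(-35) = (12*2)*(-35) = 24*(-35) = -840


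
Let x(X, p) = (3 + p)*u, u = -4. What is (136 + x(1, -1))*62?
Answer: 7936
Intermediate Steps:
x(X, p) = -12 - 4*p (x(X, p) = (3 + p)*(-4) = -12 - 4*p)
(136 + x(1, -1))*62 = (136 + (-12 - 4*(-1)))*62 = (136 + (-12 + 4))*62 = (136 - 8)*62 = 128*62 = 7936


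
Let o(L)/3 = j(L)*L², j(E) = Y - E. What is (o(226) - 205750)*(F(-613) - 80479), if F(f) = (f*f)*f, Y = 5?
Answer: 7850445037352888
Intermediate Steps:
j(E) = 5 - E
F(f) = f³ (F(f) = f²*f = f³)
o(L) = 3*L²*(5 - L) (o(L) = 3*((5 - L)*L²) = 3*(L²*(5 - L)) = 3*L²*(5 - L))
(o(226) - 205750)*(F(-613) - 80479) = (3*226²*(5 - 1*226) - 205750)*((-613)³ - 80479) = (3*51076*(5 - 226) - 205750)*(-230346397 - 80479) = (3*51076*(-221) - 205750)*(-230426876) = (-33863388 - 205750)*(-230426876) = -34069138*(-230426876) = 7850445037352888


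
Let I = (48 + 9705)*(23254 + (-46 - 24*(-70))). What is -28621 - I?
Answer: -242761285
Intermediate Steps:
I = 242732664 (I = 9753*(23254 + (-46 + 1680)) = 9753*(23254 + 1634) = 9753*24888 = 242732664)
-28621 - I = -28621 - 1*242732664 = -28621 - 242732664 = -242761285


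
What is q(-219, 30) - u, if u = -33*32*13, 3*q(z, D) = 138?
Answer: 13774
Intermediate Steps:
q(z, D) = 46 (q(z, D) = (1/3)*138 = 46)
u = -13728 (u = -1056*13 = -13728)
q(-219, 30) - u = 46 - 1*(-13728) = 46 + 13728 = 13774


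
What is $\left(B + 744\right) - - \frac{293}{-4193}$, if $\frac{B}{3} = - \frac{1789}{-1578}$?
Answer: $\frac{1648252551}{2205518} \approx 747.33$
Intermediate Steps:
$B = \frac{1789}{526}$ ($B = 3 \left(- \frac{1789}{-1578}\right) = 3 \left(\left(-1789\right) \left(- \frac{1}{1578}\right)\right) = 3 \cdot \frac{1789}{1578} = \frac{1789}{526} \approx 3.4011$)
$\left(B + 744\right) - - \frac{293}{-4193} = \left(\frac{1789}{526} + 744\right) - - \frac{293}{-4193} = \frac{393133}{526} - \left(-293\right) \left(- \frac{1}{4193}\right) = \frac{393133}{526} - \frac{293}{4193} = \frac{1648252551}{2205518}$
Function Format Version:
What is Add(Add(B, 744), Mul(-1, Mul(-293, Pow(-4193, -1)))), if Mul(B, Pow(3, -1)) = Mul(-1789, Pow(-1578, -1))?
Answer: Rational(1648252551, 2205518) ≈ 747.33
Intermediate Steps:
B = Rational(1789, 526) (B = Mul(3, Mul(-1789, Pow(-1578, -1))) = Mul(3, Mul(-1789, Rational(-1, 1578))) = Mul(3, Rational(1789, 1578)) = Rational(1789, 526) ≈ 3.4011)
Add(Add(B, 744), Mul(-1, Mul(-293, Pow(-4193, -1)))) = Add(Add(Rational(1789, 526), 744), Mul(-1, Mul(-293, Pow(-4193, -1)))) = Add(Rational(393133, 526), Mul(-1, Mul(-293, Rational(-1, 4193)))) = Add(Rational(393133, 526), Mul(-1, Rational(293, 4193))) = Add(Rational(393133, 526), Rational(-293, 4193)) = Rational(1648252551, 2205518)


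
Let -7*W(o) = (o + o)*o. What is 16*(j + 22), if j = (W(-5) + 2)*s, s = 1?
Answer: 1888/7 ≈ 269.71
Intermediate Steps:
W(o) = -2*o²/7 (W(o) = -(o + o)*o/7 = -2*o*o/7 = -2*o²/7)
j = -36/7 (j = (-2/7*(-5)² + 2)*1 = (-2/7*25 + 2)*1 = (-50/7 + 2)*1 = -36/7*1 = -36/7 ≈ -5.1429)
16*(j + 22) = 16*(-36/7 + 22) = 16*(118/7) = 1888/7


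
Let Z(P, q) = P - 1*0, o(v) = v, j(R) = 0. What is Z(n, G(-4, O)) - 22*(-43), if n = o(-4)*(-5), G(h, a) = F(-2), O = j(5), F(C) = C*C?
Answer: 966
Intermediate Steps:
F(C) = C²
O = 0
G(h, a) = 4 (G(h, a) = (-2)² = 4)
n = 20 (n = -4*(-5) = 20)
Z(P, q) = P (Z(P, q) = P + 0 = P)
Z(n, G(-4, O)) - 22*(-43) = 20 - 22*(-43) = 20 + 946 = 966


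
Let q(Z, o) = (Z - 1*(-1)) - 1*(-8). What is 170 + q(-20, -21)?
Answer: 159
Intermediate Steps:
q(Z, o) = 9 + Z (q(Z, o) = (Z + 1) + 8 = (1 + Z) + 8 = 9 + Z)
170 + q(-20, -21) = 170 + (9 - 20) = 170 - 11 = 159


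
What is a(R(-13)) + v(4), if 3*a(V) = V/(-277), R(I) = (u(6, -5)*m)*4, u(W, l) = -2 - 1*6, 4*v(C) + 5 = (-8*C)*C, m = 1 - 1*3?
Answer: -110779/3324 ≈ -33.327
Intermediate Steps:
m = -2 (m = 1 - 3 = -2)
v(C) = -5/4 - 2*C² (v(C) = -5/4 + ((-8*C)*C)/4 = -5/4 + (-8*C²)/4 = -5/4 - 2*C²)
u(W, l) = -8 (u(W, l) = -2 - 6 = -8)
R(I) = 64 (R(I) = -8*(-2)*4 = 16*4 = 64)
a(V) = -V/831 (a(V) = (V/(-277))/3 = (V*(-1/277))/3 = (-V/277)/3 = -V/831)
a(R(-13)) + v(4) = -1/831*64 + (-5/4 - 2*4²) = -64/831 + (-5/4 - 2*16) = -64/831 + (-5/4 - 32) = -64/831 - 133/4 = -110779/3324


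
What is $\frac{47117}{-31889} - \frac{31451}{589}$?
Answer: $- \frac{1030692852}{18782621} \approx -54.875$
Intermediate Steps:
$\frac{47117}{-31889} - \frac{31451}{589} = 47117 \left(- \frac{1}{31889}\right) - \frac{31451}{589} = - \frac{47117}{31889} - \frac{31451}{589} = - \frac{1030692852}{18782621}$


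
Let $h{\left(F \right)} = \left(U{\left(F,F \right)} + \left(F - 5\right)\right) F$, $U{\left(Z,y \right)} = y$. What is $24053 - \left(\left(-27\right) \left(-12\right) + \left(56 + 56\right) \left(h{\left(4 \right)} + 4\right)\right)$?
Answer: $21937$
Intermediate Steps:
$h{\left(F \right)} = F \left(-5 + 2 F\right)$ ($h{\left(F \right)} = \left(F + \left(F - 5\right)\right) F = \left(F + \left(-5 + F\right)\right) F = \left(-5 + 2 F\right) F = F \left(-5 + 2 F\right)$)
$24053 - \left(\left(-27\right) \left(-12\right) + \left(56 + 56\right) \left(h{\left(4 \right)} + 4\right)\right) = 24053 - \left(\left(-27\right) \left(-12\right) + \left(56 + 56\right) \left(4 \left(-5 + 2 \cdot 4\right) + 4\right)\right) = 24053 - \left(324 + 112 \left(4 \left(-5 + 8\right) + 4\right)\right) = 24053 - \left(324 + 112 \left(4 \cdot 3 + 4\right)\right) = 24053 - \left(324 + 112 \left(12 + 4\right)\right) = 24053 - \left(324 + 112 \cdot 16\right) = 24053 - \left(324 + 1792\right) = 24053 - 2116 = 21937$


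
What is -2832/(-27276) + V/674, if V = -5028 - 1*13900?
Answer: -21432140/766001 ≈ -27.979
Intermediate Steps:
V = -18928 (V = -5028 - 13900 = -18928)
-2832/(-27276) + V/674 = -2832/(-27276) - 18928/674 = -2832*(-1/27276) - 18928*1/674 = 236/2273 - 9464/337 = -21432140/766001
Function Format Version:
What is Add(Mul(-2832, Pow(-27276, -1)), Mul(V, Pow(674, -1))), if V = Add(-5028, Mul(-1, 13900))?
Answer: Rational(-21432140, 766001) ≈ -27.979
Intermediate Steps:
V = -18928 (V = Add(-5028, -13900) = -18928)
Add(Mul(-2832, Pow(-27276, -1)), Mul(V, Pow(674, -1))) = Add(Mul(-2832, Pow(-27276, -1)), Mul(-18928, Pow(674, -1))) = Add(Mul(-2832, Rational(-1, 27276)), Mul(-18928, Rational(1, 674))) = Add(Rational(236, 2273), Rational(-9464, 337)) = Rational(-21432140, 766001)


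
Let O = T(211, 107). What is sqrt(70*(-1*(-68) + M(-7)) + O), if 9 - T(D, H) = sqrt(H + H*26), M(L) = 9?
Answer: sqrt(5399 - 3*sqrt(321)) ≈ 73.111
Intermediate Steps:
T(D, H) = 9 - 3*sqrt(3)*sqrt(H) (T(D, H) = 9 - sqrt(H + H*26) = 9 - sqrt(H + 26*H) = 9 - sqrt(27*H) = 9 - 3*sqrt(3)*sqrt(H))
O = 9 - 3*sqrt(321) (O = 9 - 3*sqrt(3)*sqrt(107) = 9 - 3*sqrt(321) ≈ -44.749)
sqrt(70*(-1*(-68) + M(-7)) + O) = sqrt(70*(-1*(-68) + 9) + (9 - 3*sqrt(321))) = sqrt(70*(68 + 9) + (9 - 3*sqrt(321))) = sqrt(70*77 + (9 - 3*sqrt(321))) = sqrt(5390 + (9 - 3*sqrt(321))) = sqrt(5399 - 3*sqrt(321))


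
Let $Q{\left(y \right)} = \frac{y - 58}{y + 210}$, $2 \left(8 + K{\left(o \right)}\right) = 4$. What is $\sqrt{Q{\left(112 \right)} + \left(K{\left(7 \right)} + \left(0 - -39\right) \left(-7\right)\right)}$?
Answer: $\frac{6 i \sqrt{200767}}{161} \approx 16.698 i$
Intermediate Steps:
$K{\left(o \right)} = -6$ ($K{\left(o \right)} = -8 + \frac{1}{2} \cdot 4 = -8 + 2 = -6$)
$Q{\left(y \right)} = \frac{-58 + y}{210 + y}$
$\sqrt{Q{\left(112 \right)} + \left(K{\left(7 \right)} + \left(0 - -39\right) \left(-7\right)\right)} = \sqrt{\frac{-58 + 112}{210 + 112} + \left(-6 + \left(0 - -39\right) \left(-7\right)\right)} = \sqrt{\frac{1}{322} \cdot 54 + \left(-6 + \left(0 + 39\right) \left(-7\right)\right)} = \sqrt{\frac{1}{322} \cdot 54 + \left(-6 + 39 \left(-7\right)\right)} = \sqrt{\frac{27}{161} - 279} = \sqrt{- \frac{44892}{161}} = \frac{6 i \sqrt{200767}}{161}$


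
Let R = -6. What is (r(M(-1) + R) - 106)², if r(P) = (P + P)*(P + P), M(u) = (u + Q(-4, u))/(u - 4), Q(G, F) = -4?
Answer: 36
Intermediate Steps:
M(u) = 1 (M(u) = (u - 4)/(u - 4) = (-4 + u)/(-4 + u) = 1)
r(P) = 4*P² (r(P) = (2*P)*(2*P) = 4*P²)
(r(M(-1) + R) - 106)² = (4*(1 - 6)² - 106)² = (4*(-5)² - 106)² = (4*25 - 106)² = (100 - 106)² = (-6)² = 36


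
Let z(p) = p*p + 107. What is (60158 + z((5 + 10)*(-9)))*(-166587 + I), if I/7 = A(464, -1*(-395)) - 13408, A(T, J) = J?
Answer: -20225146220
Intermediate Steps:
I = -91091 (I = 7*(-1*(-395) - 13408) = 7*(395 - 13408) = 7*(-13013) = -91091)
z(p) = 107 + p² (z(p) = p² + 107 = 107 + p²)
(60158 + z((5 + 10)*(-9)))*(-166587 + I) = (60158 + (107 + ((5 + 10)*(-9))²))*(-166587 - 91091) = (60158 + (107 + (15*(-9))²))*(-257678) = (60158 + (107 + (-135)²))*(-257678) = (60158 + (107 + 18225))*(-257678) = (60158 + 18332)*(-257678) = 78490*(-257678) = -20225146220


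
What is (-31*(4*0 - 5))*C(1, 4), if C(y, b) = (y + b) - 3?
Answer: 310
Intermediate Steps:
C(y, b) = -3 + b + y (C(y, b) = (b + y) - 3 = -3 + b + y)
(-31*(4*0 - 5))*C(1, 4) = (-31*(4*0 - 5))*(-3 + 4 + 1) = -31*(0 - 5)*2 = -31*(-5)*2 = 155*2 = 310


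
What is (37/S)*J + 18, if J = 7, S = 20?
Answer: 619/20 ≈ 30.950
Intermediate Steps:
(37/S)*J + 18 = (37/20)*7 + 18 = 259/20 + 18 = 619/20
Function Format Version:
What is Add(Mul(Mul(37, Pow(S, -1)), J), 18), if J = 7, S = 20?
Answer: Rational(619, 20) ≈ 30.950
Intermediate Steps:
Add(Mul(Mul(37, Pow(S, -1)), J), 18) = Add(Mul(Mul(37, Pow(20, -1)), 7), 18) = Add(Mul(Mul(37, Rational(1, 20)), 7), 18) = Add(Mul(Rational(37, 20), 7), 18) = Add(Rational(259, 20), 18) = Rational(619, 20)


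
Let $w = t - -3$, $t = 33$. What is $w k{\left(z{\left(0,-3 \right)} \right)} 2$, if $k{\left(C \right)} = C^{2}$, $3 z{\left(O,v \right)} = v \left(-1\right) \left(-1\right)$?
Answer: $72$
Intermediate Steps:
$w = 36$ ($w = 33 - -3 = 33 + 3 = 36$)
$z{\left(O,v \right)} = \frac{v}{3}$ ($z{\left(O,v \right)} = \frac{v \left(-1\right) \left(-1\right)}{3} = \frac{- v \left(-1\right)}{3} = \frac{v}{3}$)
$w k{\left(z{\left(0,-3 \right)} \right)} 2 = 36 \left(\frac{1}{3} \left(-3\right)\right)^{2} \cdot 2 = 36 \left(-1\right)^{2} \cdot 2 = 36 \cdot 1 \cdot 2 = 36 \cdot 2 = 72$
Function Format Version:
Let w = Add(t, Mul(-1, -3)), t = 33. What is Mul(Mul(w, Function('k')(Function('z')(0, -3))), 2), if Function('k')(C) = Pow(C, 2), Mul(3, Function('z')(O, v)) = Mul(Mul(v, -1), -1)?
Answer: 72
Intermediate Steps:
w = 36 (w = Add(33, Mul(-1, -3)) = Add(33, 3) = 36)
Function('z')(O, v) = Mul(Rational(1, 3), v) (Function('z')(O, v) = Mul(Rational(1, 3), Mul(Mul(v, -1), -1)) = Mul(Rational(1, 3), Mul(Mul(-1, v), -1)) = Mul(Rational(1, 3), v))
Mul(Mul(w, Function('k')(Function('z')(0, -3))), 2) = Mul(Mul(36, Pow(Mul(Rational(1, 3), -3), 2)), 2) = Mul(Mul(36, Pow(-1, 2)), 2) = Mul(Mul(36, 1), 2) = Mul(36, 2) = 72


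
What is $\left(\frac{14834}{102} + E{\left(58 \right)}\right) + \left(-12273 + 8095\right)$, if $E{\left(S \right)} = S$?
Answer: $- \frac{202703}{51} \approx -3974.6$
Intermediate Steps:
$\left(\frac{14834}{102} + E{\left(58 \right)}\right) + \left(-12273 + 8095\right) = \left(\frac{14834}{102} + 58\right) + \left(-12273 + 8095\right) = \left(14834 \cdot \frac{1}{102} + 58\right) - 4178 = \left(\frac{7417}{51} + 58\right) - 4178 = \frac{10375}{51} - 4178 = - \frac{202703}{51}$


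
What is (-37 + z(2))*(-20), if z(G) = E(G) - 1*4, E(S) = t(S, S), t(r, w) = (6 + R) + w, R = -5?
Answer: 760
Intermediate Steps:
t(r, w) = 1 + w (t(r, w) = (6 - 5) + w = 1 + w)
E(S) = 1 + S
z(G) = -3 + G (z(G) = (1 + G) - 1*4 = (1 + G) - 4 = -3 + G)
(-37 + z(2))*(-20) = (-37 + (-3 + 2))*(-20) = (-37 - 1)*(-20) = -38*(-20) = 760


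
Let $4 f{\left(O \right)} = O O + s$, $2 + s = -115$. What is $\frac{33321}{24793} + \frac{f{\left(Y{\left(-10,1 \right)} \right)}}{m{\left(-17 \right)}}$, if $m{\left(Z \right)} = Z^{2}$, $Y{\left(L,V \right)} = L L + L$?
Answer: $\frac{236441595}{28660708} \approx 8.2497$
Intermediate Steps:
$Y{\left(L,V \right)} = L + L^{2}$ ($Y{\left(L,V \right)} = L^{2} + L = L + L^{2}$)
$s = -117$ ($s = -2 - 115 = -117$)
$f{\left(O \right)} = - \frac{117}{4} + \frac{O^{2}}{4}$ ($f{\left(O \right)} = \frac{O O - 117}{4} = \frac{O^{2} - 117}{4} = \frac{-117 + O^{2}}{4} = - \frac{117}{4} + \frac{O^{2}}{4}$)
$\frac{33321}{24793} + \frac{f{\left(Y{\left(-10,1 \right)} \right)}}{m{\left(-17 \right)}} = \frac{33321}{24793} + \frac{- \frac{117}{4} + \frac{\left(- 10 \left(1 - 10\right)\right)^{2}}{4}}{\left(-17\right)^{2}} = 33321 \cdot \frac{1}{24793} + \frac{- \frac{117}{4} + \frac{\left(\left(-10\right) \left(-9\right)\right)^{2}}{4}}{289} = \frac{33321}{24793} + \left(- \frac{117}{4} + \frac{90^{2}}{4}\right) \frac{1}{289} = \frac{33321}{24793} + \left(- \frac{117}{4} + \frac{1}{4} \cdot 8100\right) \frac{1}{289} = \frac{33321}{24793} + \left(- \frac{117}{4} + 2025\right) \frac{1}{289} = \frac{33321}{24793} + \frac{7983}{4} \cdot \frac{1}{289} = \frac{33321}{24793} + \frac{7983}{1156} = \frac{236441595}{28660708}$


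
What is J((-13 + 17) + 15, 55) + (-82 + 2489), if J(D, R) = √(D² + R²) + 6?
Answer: 2413 + √3386 ≈ 2471.2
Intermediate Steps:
J(D, R) = 6 + √(D² + R²)
J((-13 + 17) + 15, 55) + (-82 + 2489) = (6 + √(((-13 + 17) + 15)² + 55²)) + (-82 + 2489) = (6 + √((4 + 15)² + 3025)) + 2407 = (6 + √(19² + 3025)) + 2407 = (6 + √(361 + 3025)) + 2407 = (6 + √3386) + 2407 = 2413 + √3386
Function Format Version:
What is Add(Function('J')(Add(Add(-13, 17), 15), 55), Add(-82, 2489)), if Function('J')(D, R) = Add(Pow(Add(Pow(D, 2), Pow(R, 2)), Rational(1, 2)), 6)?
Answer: Add(2413, Pow(3386, Rational(1, 2))) ≈ 2471.2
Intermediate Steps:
Function('J')(D, R) = Add(6, Pow(Add(Pow(D, 2), Pow(R, 2)), Rational(1, 2)))
Add(Function('J')(Add(Add(-13, 17), 15), 55), Add(-82, 2489)) = Add(Add(6, Pow(Add(Pow(Add(Add(-13, 17), 15), 2), Pow(55, 2)), Rational(1, 2))), Add(-82, 2489)) = Add(Add(6, Pow(Add(Pow(Add(4, 15), 2), 3025), Rational(1, 2))), 2407) = Add(Add(6, Pow(Add(Pow(19, 2), 3025), Rational(1, 2))), 2407) = Add(Add(6, Pow(Add(361, 3025), Rational(1, 2))), 2407) = Add(Add(6, Pow(3386, Rational(1, 2))), 2407) = Add(2413, Pow(3386, Rational(1, 2)))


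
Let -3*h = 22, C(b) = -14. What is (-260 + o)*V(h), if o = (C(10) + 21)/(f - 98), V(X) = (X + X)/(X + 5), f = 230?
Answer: -34313/21 ≈ -1634.0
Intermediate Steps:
h = -22/3 (h = -⅓*22 = -22/3 ≈ -7.3333)
V(X) = 2*X/(5 + X) (V(X) = (2*X)/(5 + X) = 2*X/(5 + X))
o = 7/132 (o = (-14 + 21)/(230 - 98) = 7/132 ≈ 0.053030)
(-260 + o)*V(h) = (-260 + 7/132)*(2*(-22/3)/(5 - 22/3)) = -34313*(-22)/(66*3*(-7/3)) = -34313*(-22)*(-3)/(66*3*7) = -34313/132*44/7 = -34313/21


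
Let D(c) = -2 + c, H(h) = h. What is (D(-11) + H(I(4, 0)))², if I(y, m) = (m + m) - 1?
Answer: 196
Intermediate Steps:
I(y, m) = -1 + 2*m (I(y, m) = 2*m - 1 = -1 + 2*m)
(D(-11) + H(I(4, 0)))² = ((-2 - 11) + (-1 + 2*0))² = (-13 + (-1 + 0))² = (-13 - 1)² = (-14)² = 196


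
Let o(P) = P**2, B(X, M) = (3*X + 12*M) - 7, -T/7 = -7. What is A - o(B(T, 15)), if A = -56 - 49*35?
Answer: -104171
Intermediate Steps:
T = 49 (T = -7*(-7) = 49)
A = -1771 (A = -56 - 1715 = -1771)
B(X, M) = -7 + 3*X + 12*M
A - o(B(T, 15)) = -1771 - (-7 + 3*49 + 12*15)**2 = -1771 - (-7 + 147 + 180)**2 = -1771 - 1*320**2 = -1771 - 1*102400 = -1771 - 102400 = -104171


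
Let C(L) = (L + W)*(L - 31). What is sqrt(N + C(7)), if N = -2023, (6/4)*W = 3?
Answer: I*sqrt(2239) ≈ 47.318*I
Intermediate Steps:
W = 2 (W = (2/3)*3 = 2)
C(L) = (-31 + L)*(2 + L) (C(L) = (L + 2)*(L - 31) = (2 + L)*(-31 + L) = (-31 + L)*(2 + L))
sqrt(N + C(7)) = sqrt(-2023 + (-62 + 7**2 - 29*7)) = sqrt(-2023 + (-62 + 49 - 203)) = sqrt(-2023 - 216) = sqrt(-2239) = I*sqrt(2239)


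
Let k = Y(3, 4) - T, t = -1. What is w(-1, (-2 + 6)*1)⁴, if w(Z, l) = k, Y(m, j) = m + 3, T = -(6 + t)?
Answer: 14641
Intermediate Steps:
T = -5 (T = -(6 - 1) = -1*5 = -5)
Y(m, j) = 3 + m
k = 11 (k = (3 + 3) - 1*(-5) = 6 + 5 = 11)
w(Z, l) = 11
w(-1, (-2 + 6)*1)⁴ = 11⁴ = 14641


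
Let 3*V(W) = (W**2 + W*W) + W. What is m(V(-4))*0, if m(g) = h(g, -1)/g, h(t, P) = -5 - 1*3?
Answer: 0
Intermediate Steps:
h(t, P) = -8 (h(t, P) = -5 - 3 = -8)
V(W) = W/3 + 2*W**2/3 (V(W) = ((W**2 + W*W) + W)/3 = ((W**2 + W**2) + W)/3 = (2*W**2 + W)/3 = (W + 2*W**2)/3 = W/3 + 2*W**2/3)
m(g) = -8/g
m(V(-4))*0 = -8*(-3/(4*(1 + 2*(-4))))*0 = -8*(-3/(4*(1 - 8)))*0 = -8/((1/3)*(-4)*(-7))*0 = -8/28/3*0 = -8*3/28*0 = -6/7*0 = 0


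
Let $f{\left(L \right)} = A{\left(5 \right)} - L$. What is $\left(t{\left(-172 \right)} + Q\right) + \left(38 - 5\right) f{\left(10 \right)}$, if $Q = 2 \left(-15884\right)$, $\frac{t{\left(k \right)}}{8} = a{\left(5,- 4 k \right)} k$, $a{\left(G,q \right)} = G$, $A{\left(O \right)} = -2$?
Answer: $-39044$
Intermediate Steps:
$t{\left(k \right)} = 40 k$ ($t{\left(k \right)} = 8 \cdot 5 k = 40 k$)
$Q = -31768$
$f{\left(L \right)} = -2 - L$
$\left(t{\left(-172 \right)} + Q\right) + \left(38 - 5\right) f{\left(10 \right)} = \left(40 \left(-172\right) - 31768\right) + \left(38 - 5\right) \left(-2 - 10\right) = \left(-6880 - 31768\right) + 33 \left(-2 - 10\right) = -38648 + 33 \left(-12\right) = -38648 - 396 = -39044$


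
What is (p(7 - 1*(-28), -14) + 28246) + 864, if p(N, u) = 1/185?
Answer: 5385351/185 ≈ 29110.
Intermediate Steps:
p(N, u) = 1/185
(p(7 - 1*(-28), -14) + 28246) + 864 = (1/185 + 28246) + 864 = 5225511/185 + 864 = 5385351/185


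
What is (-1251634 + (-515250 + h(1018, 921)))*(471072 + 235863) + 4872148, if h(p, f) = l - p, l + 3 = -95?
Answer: -1249856207852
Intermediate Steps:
l = -98 (l = -3 - 95 = -98)
h(p, f) = -98 - p
(-1251634 + (-515250 + h(1018, 921)))*(471072 + 235863) + 4872148 = (-1251634 + (-515250 + (-98 - 1*1018)))*(471072 + 235863) + 4872148 = (-1251634 + (-515250 + (-98 - 1018)))*706935 + 4872148 = (-1251634 + (-515250 - 1116))*706935 + 4872148 = (-1251634 - 516366)*706935 + 4872148 = -1768000*706935 + 4872148 = -1249861080000 + 4872148 = -1249856207852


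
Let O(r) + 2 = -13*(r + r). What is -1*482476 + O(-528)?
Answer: -468750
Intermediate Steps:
O(r) = -2 - 26*r (O(r) = -2 - 13*(r + r) = -2 - 26*r)
-1*482476 + O(-528) = -1*482476 + (-2 - 26*(-528)) = -482476 + (-2 + 13728) = -482476 + 13726 = -468750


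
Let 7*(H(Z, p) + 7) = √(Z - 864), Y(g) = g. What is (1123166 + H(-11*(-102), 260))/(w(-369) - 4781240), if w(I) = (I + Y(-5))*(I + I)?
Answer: -1123159/4505228 - √258/31536596 ≈ -0.24930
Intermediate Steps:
H(Z, p) = -7 + √(-864 + Z)/7 (H(Z, p) = -7 + √(Z - 864)/7 = -7 + √(-864 + Z)/7)
w(I) = 2*I*(-5 + I) (w(I) = (I - 5)*(I + I) = (-5 + I)*(2*I) = 2*I*(-5 + I))
(1123166 + H(-11*(-102), 260))/(w(-369) - 4781240) = (1123166 + (-7 + √(-864 - 11*(-102))/7))/(2*(-369)*(-5 - 369) - 4781240) = (1123166 + (-7 + √(-864 + 1122)/7))/(2*(-369)*(-374) - 4781240) = (1123166 + (-7 + √258/7))/(276012 - 4781240) = (1123159 + √258/7)/(-4505228) = (1123159 + √258/7)*(-1/4505228) = -1123159/4505228 - √258/31536596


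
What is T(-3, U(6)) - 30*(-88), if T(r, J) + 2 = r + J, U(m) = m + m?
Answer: 2647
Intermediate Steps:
U(m) = 2*m
T(r, J) = -2 + J + r (T(r, J) = -2 + (r + J) = -2 + (J + r) = -2 + J + r)
T(-3, U(6)) - 30*(-88) = (-2 + 2*6 - 3) - 30*(-88) = (-2 + 12 - 3) + 2640 = 7 + 2640 = 2647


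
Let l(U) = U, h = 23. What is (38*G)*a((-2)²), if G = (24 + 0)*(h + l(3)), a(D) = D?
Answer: 94848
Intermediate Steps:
G = 624 (G = (24 + 0)*(23 + 3) = 24*26 = 624)
(38*G)*a((-2)²) = (38*624)*(-2)² = 23712*4 = 94848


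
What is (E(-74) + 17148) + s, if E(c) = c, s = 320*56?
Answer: 34994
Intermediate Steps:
s = 17920
(E(-74) + 17148) + s = (-74 + 17148) + 17920 = 17074 + 17920 = 34994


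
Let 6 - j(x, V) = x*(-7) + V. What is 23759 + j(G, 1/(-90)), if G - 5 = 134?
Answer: 2226421/90 ≈ 24738.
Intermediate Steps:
G = 139 (G = 5 + 134 = 139)
j(x, V) = 6 - V + 7*x (j(x, V) = 6 - (x*(-7) + V) = 6 - (-7*x + V) = 6 - (V - 7*x) = 6 + (-V + 7*x) = 6 - V + 7*x)
23759 + j(G, 1/(-90)) = 23759 + (6 - 1/(-90) + 7*139) = 23759 + (6 - 1*(-1/90) + 973) = 23759 + (6 + 1/90 + 973) = 23759 + 88111/90 = 2226421/90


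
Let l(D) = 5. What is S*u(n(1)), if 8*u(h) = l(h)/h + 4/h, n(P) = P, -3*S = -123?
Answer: 369/8 ≈ 46.125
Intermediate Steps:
S = 41 (S = -⅓*(-123) = 41)
u(h) = 9/(8*h) (u(h) = (5/h + 4/h)/8 = (9/h)/8 = 9/(8*h))
S*u(n(1)) = 41*((9/8)/1) = 41*((9/8)*1) = 41*(9/8) = 369/8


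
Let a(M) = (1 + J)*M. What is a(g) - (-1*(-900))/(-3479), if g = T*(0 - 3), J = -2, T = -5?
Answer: -51285/3479 ≈ -14.741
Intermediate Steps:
g = 15 (g = -5*(0 - 3) = -5*(-3) = 15)
a(M) = -M (a(M) = (1 - 2)*M = -M)
a(g) - (-1*(-900))/(-3479) = -1*15 - (-1*(-900))/(-3479) = -15 - 900*(-1)/3479 = -15 - 1*(-900/3479) = -15 + 900/3479 = -51285/3479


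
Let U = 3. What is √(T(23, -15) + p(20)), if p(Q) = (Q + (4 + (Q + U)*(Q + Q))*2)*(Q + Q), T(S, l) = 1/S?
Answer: 13*√233887/23 ≈ 273.35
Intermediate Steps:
p(Q) = 2*Q*(8 + Q + 4*Q*(3 + Q)) (p(Q) = (Q + (4 + (Q + 3)*(Q + Q))*2)*(Q + Q) = (Q + (4 + (3 + Q)*(2*Q))*2)*(2*Q) = (Q + (4 + 2*Q*(3 + Q))*2)*(2*Q) = (Q + (8 + 4*Q*(3 + Q)))*(2*Q) = (8 + Q + 4*Q*(3 + Q))*(2*Q) = 2*Q*(8 + Q + 4*Q*(3 + Q)))
√(T(23, -15) + p(20)) = √(1/23 + 2*20*(8 + 4*20² + 13*20)) = √(1/23 + 2*20*(8 + 4*400 + 260)) = √(1/23 + 2*20*(8 + 1600 + 260)) = √(1/23 + 2*20*1868) = √(1/23 + 74720) = √(1718561/23) = 13*√233887/23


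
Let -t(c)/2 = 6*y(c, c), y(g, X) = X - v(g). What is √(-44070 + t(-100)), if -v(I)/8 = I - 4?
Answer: 9*I*√406 ≈ 181.34*I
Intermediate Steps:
v(I) = 32 - 8*I (v(I) = -8*(I - 4) = -8*(-4 + I) = 32 - 8*I)
y(g, X) = -32 + X + 8*g (y(g, X) = X - (32 - 8*g) = X + (-32 + 8*g) = -32 + X + 8*g)
t(c) = 384 - 108*c (t(c) = -12*(-32 + c + 8*c) = -12*(-32 + 9*c) = -2*(-192 + 54*c) = 384 - 108*c)
√(-44070 + t(-100)) = √(-44070 + (384 - 108*(-100))) = √(-44070 + (384 + 10800)) = √(-44070 + 11184) = √(-32886) = 9*I*√406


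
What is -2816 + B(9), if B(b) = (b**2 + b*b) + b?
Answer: -2645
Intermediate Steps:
B(b) = b + 2*b**2 (B(b) = (b**2 + b**2) + b = 2*b**2 + b = b + 2*b**2)
-2816 + B(9) = -2816 + 9*(1 + 2*9) = -2816 + 9*(1 + 18) = -2816 + 9*19 = -2816 + 171 = -2645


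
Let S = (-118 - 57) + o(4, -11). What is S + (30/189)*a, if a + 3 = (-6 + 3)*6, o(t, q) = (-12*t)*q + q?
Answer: 1016/3 ≈ 338.67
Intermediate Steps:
o(t, q) = q - 12*q*t (o(t, q) = -12*q*t + q = q - 12*q*t)
S = 342 (S = (-118 - 57) - 11*(1 - 12*4) = -175 - 11*(1 - 48) = -175 - 11*(-47) = -175 + 517 = 342)
a = -21 (a = -3 + (-6 + 3)*6 = -3 - 3*6 = -3 - 18 = -21)
S + (30/189)*a = 342 + (30/189)*(-21) = 342 + (30*(1/189))*(-21) = 342 + (10/63)*(-21) = 342 - 10/3 = 1016/3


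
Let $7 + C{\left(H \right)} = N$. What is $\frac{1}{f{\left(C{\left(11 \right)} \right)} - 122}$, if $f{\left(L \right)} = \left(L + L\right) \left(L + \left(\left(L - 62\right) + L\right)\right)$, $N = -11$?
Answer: $\frac{1}{4054} \approx 0.00024667$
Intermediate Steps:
$C{\left(H \right)} = -18$ ($C{\left(H \right)} = -7 - 11 = -18$)
$f{\left(L \right)} = 2 L \left(-62 + 3 L\right)$ ($f{\left(L \right)} = 2 L \left(L + \left(\left(-62 + L\right) + L\right)\right) = 2 L \left(L + \left(-62 + 2 L\right)\right) = 2 L \left(-62 + 3 L\right)$)
$\frac{1}{f{\left(C{\left(11 \right)} \right)} - 122} = \frac{1}{2 \left(-18\right) \left(-62 + 3 \left(-18\right)\right) - 122} = \frac{1}{2 \left(-18\right) \left(-62 - 54\right) - 122} = \frac{1}{2 \left(-18\right) \left(-116\right) - 122} = \frac{1}{4176 - 122} = \frac{1}{4054}$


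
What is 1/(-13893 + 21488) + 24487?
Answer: 185978766/7595 ≈ 24487.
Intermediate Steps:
1/(-13893 + 21488) + 24487 = 1/7595 + 24487 = 185978766/7595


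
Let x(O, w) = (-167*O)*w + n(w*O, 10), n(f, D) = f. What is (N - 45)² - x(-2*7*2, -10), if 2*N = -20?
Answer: 49505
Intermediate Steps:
N = -10 (N = (½)*(-20) = -10)
x(O, w) = -166*O*w (x(O, w) = (-167*O)*w + w*O = -167*O*w + O*w = -166*O*w)
(N - 45)² - x(-2*7*2, -10) = (-10 - 45)² - (-166)*-2*7*2*(-10) = (-55)² - (-166)*(-14*2)*(-10) = 3025 - (-166)*(-28)*(-10) = 3025 - 1*(-46480) = 3025 + 46480 = 49505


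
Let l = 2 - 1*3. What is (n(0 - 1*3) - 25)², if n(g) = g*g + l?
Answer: 289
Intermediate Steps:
l = -1 (l = 2 - 3 = -1)
n(g) = -1 + g² (n(g) = g*g - 1 = g² - 1 = -1 + g²)
(n(0 - 1*3) - 25)² = ((-1 + (0 - 1*3)²) - 25)² = ((-1 + (0 - 3)²) - 25)² = ((-1 + (-3)²) - 25)² = ((-1 + 9) - 25)² = (8 - 25)² = (-17)² = 289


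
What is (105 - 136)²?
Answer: 961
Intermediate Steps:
(105 - 136)² = (-31)² = 961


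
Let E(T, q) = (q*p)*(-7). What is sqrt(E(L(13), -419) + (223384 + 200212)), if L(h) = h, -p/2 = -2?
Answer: 8*sqrt(6802) ≈ 659.79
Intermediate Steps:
p = 4 (p = -2*(-2) = 4)
E(T, q) = -28*q (E(T, q) = (q*4)*(-7) = (4*q)*(-7) = -28*q)
sqrt(E(L(13), -419) + (223384 + 200212)) = sqrt(-28*(-419) + (223384 + 200212)) = sqrt(11732 + 423596) = sqrt(435328) = 8*sqrt(6802)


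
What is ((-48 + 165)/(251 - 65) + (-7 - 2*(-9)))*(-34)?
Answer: -12257/31 ≈ -395.39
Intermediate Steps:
((-48 + 165)/(251 - 65) + (-7 - 2*(-9)))*(-34) = (117/186 + (-7 + 18))*(-34) = (117*(1/186) + 11)*(-34) = (39/62 + 11)*(-34) = (721/62)*(-34) = -12257/31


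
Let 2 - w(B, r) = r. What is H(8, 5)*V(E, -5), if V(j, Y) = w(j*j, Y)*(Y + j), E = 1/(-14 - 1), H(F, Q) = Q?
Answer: -532/3 ≈ -177.33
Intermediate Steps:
w(B, r) = 2 - r
E = -1/15 (E = 1/(-15) = -1/15 ≈ -0.066667)
V(j, Y) = (2 - Y)*(Y + j)
H(8, 5)*V(E, -5) = 5*(-(-2 - 5)*(-5 - 1/15)) = 5*(-1*(-7)*(-76/15)) = 5*(-532/15) = -532/3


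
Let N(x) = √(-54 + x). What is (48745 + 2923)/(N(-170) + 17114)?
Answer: 221061538/73222305 - 51668*I*√14/73222305 ≈ 3.019 - 0.0026402*I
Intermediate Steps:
(48745 + 2923)/(N(-170) + 17114) = (48745 + 2923)/(√(-54 - 170) + 17114) = 51668/(√(-224) + 17114) = 51668/(4*I*√14 + 17114) = 51668/(17114 + 4*I*√14)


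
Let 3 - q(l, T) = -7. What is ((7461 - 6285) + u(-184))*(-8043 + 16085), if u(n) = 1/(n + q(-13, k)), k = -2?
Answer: 822789083/87 ≈ 9.4573e+6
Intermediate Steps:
q(l, T) = 10 (q(l, T) = 3 - 1*(-7) = 3 + 7 = 10)
u(n) = 1/(10 + n) (u(n) = 1/(n + 10) = 1/(10 + n))
((7461 - 6285) + u(-184))*(-8043 + 16085) = ((7461 - 6285) + 1/(10 - 184))*(-8043 + 16085) = (1176 + 1/(-174))*8042 = (1176 - 1/174)*8042 = (204623/174)*8042 = 822789083/87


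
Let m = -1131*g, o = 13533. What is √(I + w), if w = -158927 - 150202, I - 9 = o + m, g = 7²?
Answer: I*√351006 ≈ 592.46*I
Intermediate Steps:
g = 49
m = -55419 (m = -1131*49 = -55419)
I = -41877 (I = 9 + (13533 - 55419) = 9 - 41886 = -41877)
w = -309129
√(I + w) = √(-41877 - 309129) = √(-351006) = I*√351006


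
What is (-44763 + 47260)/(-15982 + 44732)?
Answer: 2497/28750 ≈ 0.086852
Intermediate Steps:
(-44763 + 47260)/(-15982 + 44732) = 2497/28750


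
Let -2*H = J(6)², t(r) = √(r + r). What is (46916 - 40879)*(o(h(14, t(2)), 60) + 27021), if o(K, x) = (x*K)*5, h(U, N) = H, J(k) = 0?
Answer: 163125777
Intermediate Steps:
t(r) = √2*√r (t(r) = √(2*r) = √2*√r)
H = 0 (H = -½*0² = -½*0 = 0)
h(U, N) = 0
o(K, x) = 5*K*x (o(K, x) = (K*x)*5 = 5*K*x)
(46916 - 40879)*(o(h(14, t(2)), 60) + 27021) = (46916 - 40879)*(5*0*60 + 27021) = 6037*(0 + 27021) = 6037*27021 = 163125777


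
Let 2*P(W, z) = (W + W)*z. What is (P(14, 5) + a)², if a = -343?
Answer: 74529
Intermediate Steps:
P(W, z) = W*z (P(W, z) = ((W + W)*z)/2 = ((2*W)*z)/2 = (2*W*z)/2 = W*z)
(P(14, 5) + a)² = (14*5 - 343)² = (70 - 343)² = (-273)² = 74529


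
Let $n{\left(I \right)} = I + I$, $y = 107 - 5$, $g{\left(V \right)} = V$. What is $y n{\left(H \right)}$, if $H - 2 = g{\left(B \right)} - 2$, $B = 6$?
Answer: $1224$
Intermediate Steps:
$y = 102$
$H = 6$ ($H = 2 + \left(6 - 2\right) = 2 + 4 = 6$)
$n{\left(I \right)} = 2 I$
$y n{\left(H \right)} = 102 \cdot 2 \cdot 6 = 102 \cdot 12 = 1224$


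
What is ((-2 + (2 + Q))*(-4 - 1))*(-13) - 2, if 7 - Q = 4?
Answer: 193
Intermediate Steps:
Q = 3 (Q = 7 - 1*4 = 7 - 4 = 3)
((-2 + (2 + Q))*(-4 - 1))*(-13) - 2 = ((-2 + (2 + 3))*(-4 - 1))*(-13) - 2 = ((-2 + 5)*(-5))*(-13) - 2 = (3*(-5))*(-13) - 2 = -15*(-13) - 2 = 195 - 2 = 193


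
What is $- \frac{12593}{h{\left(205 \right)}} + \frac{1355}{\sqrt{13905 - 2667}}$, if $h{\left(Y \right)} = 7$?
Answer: $-1799 + \frac{1355 \sqrt{11238}}{11238} \approx -1786.2$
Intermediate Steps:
$- \frac{12593}{h{\left(205 \right)}} + \frac{1355}{\sqrt{13905 - 2667}} = - \frac{12593}{7} + \frac{1355}{\sqrt{13905 - 2667}} = \left(-12593\right) \frac{1}{7} + \frac{1355}{\sqrt{11238}} = -1799 + 1355 \frac{\sqrt{11238}}{11238} = -1799 + \frac{1355 \sqrt{11238}}{11238}$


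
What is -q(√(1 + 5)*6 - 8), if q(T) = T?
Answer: 8 - 6*√6 ≈ -6.6969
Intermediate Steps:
-q(√(1 + 5)*6 - 8) = -(√(1 + 5)*6 - 8) = -(√6*6 - 8) = -(6*√6 - 8) = -(-8 + 6*√6) = 8 - 6*√6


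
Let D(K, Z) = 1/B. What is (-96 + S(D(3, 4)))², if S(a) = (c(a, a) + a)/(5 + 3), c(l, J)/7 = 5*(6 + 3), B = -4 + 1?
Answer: 28900/9 ≈ 3211.1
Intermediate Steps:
B = -3
c(l, J) = 315 (c(l, J) = 7*(5*(6 + 3)) = 7*(5*9) = 7*45 = 315)
D(K, Z) = -⅓ (D(K, Z) = 1/(-3) = -⅓)
S(a) = 315/8 + a/8 (S(a) = (315 + a)/(5 + 3) = (315 + a)/8 = (315 + a)*(⅛) = 315/8 + a/8)
(-96 + S(D(3, 4)))² = (-96 + (315/8 + (⅛)*(-⅓)))² = (-96 + (315/8 - 1/24))² = (-96 + 118/3)² = (-170/3)² = 28900/9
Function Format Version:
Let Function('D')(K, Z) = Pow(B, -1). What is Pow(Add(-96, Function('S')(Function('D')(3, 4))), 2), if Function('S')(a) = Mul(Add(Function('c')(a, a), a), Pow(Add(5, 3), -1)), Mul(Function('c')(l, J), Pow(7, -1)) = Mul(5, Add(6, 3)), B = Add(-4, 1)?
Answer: Rational(28900, 9) ≈ 3211.1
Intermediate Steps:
B = -3
Function('c')(l, J) = 315 (Function('c')(l, J) = Mul(7, Mul(5, Add(6, 3))) = Mul(7, Mul(5, 9)) = Mul(7, 45) = 315)
Function('D')(K, Z) = Rational(-1, 3) (Function('D')(K, Z) = Pow(-3, -1) = Rational(-1, 3))
Function('S')(a) = Add(Rational(315, 8), Mul(Rational(1, 8), a)) (Function('S')(a) = Mul(Add(315, a), Pow(Add(5, 3), -1)) = Mul(Add(315, a), Pow(8, -1)) = Mul(Add(315, a), Rational(1, 8)) = Add(Rational(315, 8), Mul(Rational(1, 8), a)))
Pow(Add(-96, Function('S')(Function('D')(3, 4))), 2) = Pow(Add(-96, Add(Rational(315, 8), Mul(Rational(1, 8), Rational(-1, 3)))), 2) = Pow(Add(-96, Add(Rational(315, 8), Rational(-1, 24))), 2) = Pow(Add(-96, Rational(118, 3)), 2) = Pow(Rational(-170, 3), 2) = Rational(28900, 9)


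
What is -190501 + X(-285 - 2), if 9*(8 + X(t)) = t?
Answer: -1714868/9 ≈ -1.9054e+5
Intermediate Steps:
X(t) = -8 + t/9
-190501 + X(-285 - 2) = -190501 + (-8 + (-285 - 2)/9) = -190501 + (-8 + (1/9)*(-287)) = -190501 + (-8 - 287/9) = -190501 - 359/9 = -1714868/9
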